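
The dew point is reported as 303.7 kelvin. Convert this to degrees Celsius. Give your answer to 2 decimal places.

30.55 °C

°C = 303.7 − 273.15 = 30.55 °C.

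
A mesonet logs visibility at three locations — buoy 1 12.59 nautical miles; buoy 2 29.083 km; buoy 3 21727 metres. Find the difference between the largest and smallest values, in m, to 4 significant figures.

7356 m

buoy 1: 12.59 nmi = 23316.68 m.
buoy 2: 29.083 km = 29083.00 m.
Spread: 29083.00 − 21727.00 = 7356 m.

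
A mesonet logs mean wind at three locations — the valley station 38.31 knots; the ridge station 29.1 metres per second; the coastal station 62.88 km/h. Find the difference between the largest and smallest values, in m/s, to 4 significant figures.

the valley station: 38.31 kt = 19.7084 m/s.
the coastal station: 62.88 km/h = 17.4667 m/s.
Spread: 29.1000 − 17.4667 = 11.63 m/s.

11.63 m/s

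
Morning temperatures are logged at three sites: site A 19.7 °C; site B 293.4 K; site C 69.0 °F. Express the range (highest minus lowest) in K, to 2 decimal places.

site B: 293.4 K = 20.250 °C.
site C: 69.0 °F = 20.556 °C.
Spread: 20.556 − 19.700 = 0.856 °C.

0.86 K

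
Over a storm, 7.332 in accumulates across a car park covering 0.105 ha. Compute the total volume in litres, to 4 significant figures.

195500 litres

Depth: 7.332 in × 25.4 = 186.2328 mm.
Area: 0.105 ha = 1050 m².
1 mm over 1 m² is 1 L, so volume = 186.2328 × 1050 = 195544.44 L ≈ 195500 L.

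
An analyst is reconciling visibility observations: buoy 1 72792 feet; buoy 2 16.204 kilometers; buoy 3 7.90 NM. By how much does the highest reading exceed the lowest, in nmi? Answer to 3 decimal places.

buoy 1: 72792 ft = 11.98002 nmi.
buoy 2: 16.204 km = 8.74946 nmi.
Spread: 11.98002 − 7.90000 = 4.080 nmi.

4.080 nmi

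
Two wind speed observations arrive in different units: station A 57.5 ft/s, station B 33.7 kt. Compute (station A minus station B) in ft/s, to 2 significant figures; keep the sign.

station B: 33.7 kt = 56.8792 ft/s.
Difference: 57.5000 − 56.8792 = 0.62 ft/s.

0.62 ft/s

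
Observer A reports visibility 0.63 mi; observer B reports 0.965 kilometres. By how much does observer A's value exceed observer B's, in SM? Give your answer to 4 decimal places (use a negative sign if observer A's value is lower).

0.0304 SM

observer B: 0.965 km = 0.599623 SM.
Difference: 0.630000 − 0.599623 = 0.0304 SM.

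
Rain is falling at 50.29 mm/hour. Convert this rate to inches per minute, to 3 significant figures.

0.0330 in/minute

50.29 mm/hour × 0.0393701 in/mm × 0.0166667 hour/minute = 0.0330 in/minute.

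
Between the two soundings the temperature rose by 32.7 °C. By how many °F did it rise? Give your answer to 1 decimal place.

Converting a difference, only the 9/5 scale factor applies: Δ°F = 32.7 × 1.8 = 58.9 °F.

58.9 °F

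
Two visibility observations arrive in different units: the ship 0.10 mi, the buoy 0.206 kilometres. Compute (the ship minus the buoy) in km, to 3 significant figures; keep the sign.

-0.0451 km

the ship: 0.10 SM = 0.160934 km.
Difference: 0.160934 − 0.206000 = -0.0451 km.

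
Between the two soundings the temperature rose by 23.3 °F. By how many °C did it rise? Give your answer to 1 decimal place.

12.9 °C

A change of 1 °C equals a change of 1.8 °F: Δ°C = 23.3 × 0.5556 = 12.9 °C.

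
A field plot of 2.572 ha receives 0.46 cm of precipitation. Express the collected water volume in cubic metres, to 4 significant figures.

Depth: 0.46 cm × 10 = 4.6 mm.
Area: 2.572 ha = 25720 m².
1 mm over 1 m² is 1 L, so volume = 4.6 × 25720 = 118312 L = 118.3 m³.

118.3 cubic metres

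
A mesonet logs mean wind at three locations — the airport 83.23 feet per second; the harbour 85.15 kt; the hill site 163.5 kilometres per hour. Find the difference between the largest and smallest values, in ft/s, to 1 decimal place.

the harbour: 85.15 kt = 143.717 ft/s.
the hill site: 163.5 km/h = 149.005 ft/s.
Spread: 149.005 − 83.230 = 65.8 ft/s.

65.8 ft/s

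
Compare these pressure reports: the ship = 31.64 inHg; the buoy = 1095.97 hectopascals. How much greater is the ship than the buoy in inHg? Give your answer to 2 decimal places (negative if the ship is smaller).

the buoy: 1095.97 hPa = 32.3640 inHg.
Difference: 31.6400 − 32.3640 = -0.72 inHg.

-0.72 inHg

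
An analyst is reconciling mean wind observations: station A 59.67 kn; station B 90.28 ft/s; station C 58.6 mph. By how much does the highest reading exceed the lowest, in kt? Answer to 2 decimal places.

station B: 90.28 ft/s = 53.4894 kt.
station C: 58.6 mph = 50.9220 kt.
Spread: 59.6700 − 50.9220 = 8.75 kt.

8.75 kt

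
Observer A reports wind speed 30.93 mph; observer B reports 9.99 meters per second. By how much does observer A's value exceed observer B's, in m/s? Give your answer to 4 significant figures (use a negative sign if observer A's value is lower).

3.837 m/s

observer A: 30.93 mph = 13.82695 m/s.
Difference: 13.82695 − 9.99000 = 3.837 m/s.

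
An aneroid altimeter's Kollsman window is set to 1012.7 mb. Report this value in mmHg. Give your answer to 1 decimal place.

1 mb = 0.750062 mmHg, so 1012.7 × 0.750062 = 759.6 mmHg.

759.6 mmHg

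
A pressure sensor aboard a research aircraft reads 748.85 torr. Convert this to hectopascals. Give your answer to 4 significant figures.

998.4 hPa

1 mmHg = 1.33322 hPa, so 748.85 × 1.33322 = 998.4 hPa.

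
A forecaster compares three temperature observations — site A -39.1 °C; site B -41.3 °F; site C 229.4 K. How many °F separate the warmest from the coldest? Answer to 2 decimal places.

8.37 °F

site B: -41.3 °F = -40.722 °C.
site C: 229.4 K = -43.750 °C.
Spread: (-39.100) − (-43.750) = 4.650 °C = 8.37 °F.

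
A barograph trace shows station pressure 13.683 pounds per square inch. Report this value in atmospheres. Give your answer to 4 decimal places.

0.9311 atm

1 psi = 0.068046 atm, so 13.683 × 0.068046 = 0.9311 atm.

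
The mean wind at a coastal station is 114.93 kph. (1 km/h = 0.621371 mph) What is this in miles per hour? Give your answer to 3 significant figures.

71.4 mph

1 km/h = 0.621371 mph, so 114.93 × 0.621371 = 71.4 mph.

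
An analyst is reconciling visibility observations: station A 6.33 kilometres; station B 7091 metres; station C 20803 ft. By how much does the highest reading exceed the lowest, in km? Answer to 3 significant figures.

0.761 km

station B: 7091 m = 7.09100 km.
station C: 20803 ft = 6.34075 km.
Spread: 7.09100 − 6.33000 = 0.761 km.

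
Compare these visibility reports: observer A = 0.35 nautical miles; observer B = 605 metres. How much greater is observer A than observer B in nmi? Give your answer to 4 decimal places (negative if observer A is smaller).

0.0233 nmi

observer B: 605 m = 0.326674 nmi.
Difference: 0.350000 − 0.326674 = 0.0233 nmi.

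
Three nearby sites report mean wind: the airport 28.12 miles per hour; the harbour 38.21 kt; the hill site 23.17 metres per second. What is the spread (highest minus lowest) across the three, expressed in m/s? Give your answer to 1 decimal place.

the airport: 28.12 mph = 12.571 m/s.
the harbour: 38.21 kt = 19.657 m/s.
Spread: 23.170 − 12.571 = 10.6 m/s.

10.6 m/s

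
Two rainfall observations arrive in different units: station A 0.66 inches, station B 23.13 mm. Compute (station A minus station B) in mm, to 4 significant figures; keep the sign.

station A: 0.66 in = 16.76400 mm.
Difference: 16.76400 − 23.13000 = -6.366 mm.

-6.366 mm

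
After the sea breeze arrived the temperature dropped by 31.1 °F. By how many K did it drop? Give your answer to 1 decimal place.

17.3 K

For a temperature change the 32° offset cancels: ΔK = 31.1 × 0.5556 = 17.3 K.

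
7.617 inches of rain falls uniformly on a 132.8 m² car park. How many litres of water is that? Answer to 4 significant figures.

25690 litres

Depth: 7.617 in × 25.4 = 193.4718 mm.
1 mm over 1 m² is 1 L, so volume = 193.4718 × 132.8 = 25693.055 L ≈ 25690 L.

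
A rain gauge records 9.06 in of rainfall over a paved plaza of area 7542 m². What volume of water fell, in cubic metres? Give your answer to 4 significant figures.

Depth: 9.06 in × 25.4 = 230.124 mm.
1 mm over 1 m² is 1 L, so volume = 230.124 × 7542 = 1735595.2 L = 1736 m³.

1736 cubic metres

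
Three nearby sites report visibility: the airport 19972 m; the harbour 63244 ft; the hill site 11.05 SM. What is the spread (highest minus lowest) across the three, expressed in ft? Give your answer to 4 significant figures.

the airport: 19972 m = 65524.93 ft.
the hill site: 11.05 SM = 58344.00 ft.
Spread: 65524.93 − 58344.00 = 7181 ft.

7181 ft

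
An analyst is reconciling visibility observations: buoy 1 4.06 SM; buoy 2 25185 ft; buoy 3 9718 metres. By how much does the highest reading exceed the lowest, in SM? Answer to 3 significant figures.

1.98 SM

buoy 2: 25185 ft = 4.7699 SM.
buoy 3: 9718 m = 6.0385 SM.
Spread: 6.0385 − 4.0600 = 1.98 SM.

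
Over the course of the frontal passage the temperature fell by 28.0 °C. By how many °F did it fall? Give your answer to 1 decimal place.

For a temperature change the 32° offset cancels: Δ°F = 28.0 × 1.8 = 50.4 °F.

50.4 °F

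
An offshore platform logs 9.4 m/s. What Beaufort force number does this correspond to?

9.4 m/s lies in the Beaufort 5 band (fresh breeze, 8.0–10.7 m/s).

Beaufort force 5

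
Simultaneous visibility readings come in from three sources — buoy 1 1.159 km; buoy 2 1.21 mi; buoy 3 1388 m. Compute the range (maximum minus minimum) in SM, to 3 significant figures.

buoy 1: 1.159 km = 0.72017 SM.
buoy 3: 1388 m = 0.86246 SM.
Spread: 1.21000 − 0.72017 = 0.490 SM.

0.490 SM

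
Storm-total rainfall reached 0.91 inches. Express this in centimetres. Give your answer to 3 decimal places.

1 in = 2.54 cm, so 0.91 × 2.54 = 2.311 cm.

2.311 cm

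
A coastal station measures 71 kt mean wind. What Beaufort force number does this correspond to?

71 kt lies in the Beaufort 12 band (hurricane force, ≥64 kt).

Beaufort force 12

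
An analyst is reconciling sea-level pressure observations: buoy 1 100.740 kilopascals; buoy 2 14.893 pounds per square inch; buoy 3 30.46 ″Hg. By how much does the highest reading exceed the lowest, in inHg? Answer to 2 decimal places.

buoy 1: 100.740 kPa = 29.7485 inHg.
buoy 2: 14.893 psi = 30.3225 inHg.
Spread: 30.4600 − 29.7485 = 0.71 inHg.

0.71 inHg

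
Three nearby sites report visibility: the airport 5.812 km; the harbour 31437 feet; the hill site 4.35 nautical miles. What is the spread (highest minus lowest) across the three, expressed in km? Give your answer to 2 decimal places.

the harbour: 31437 ft = 9.5820 km.
the hill site: 4.35 nmi = 8.0562 km.
Spread: 9.5820 − 5.8120 = 3.77 km.

3.77 km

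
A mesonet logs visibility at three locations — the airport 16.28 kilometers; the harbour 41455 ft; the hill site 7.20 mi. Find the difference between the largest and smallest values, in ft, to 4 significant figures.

the airport: 16.28 km = 53412.07 ft.
the hill site: 7.20 SM = 38016.00 ft.
Spread: 53412.07 − 38016.00 = 15400 ft.

15400 ft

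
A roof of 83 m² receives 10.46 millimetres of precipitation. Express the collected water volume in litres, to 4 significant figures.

868.2 litres

1 mm over 1 m² is 1 L, so volume = 10.46 × 83 = 868.18 L ≈ 868.2 L.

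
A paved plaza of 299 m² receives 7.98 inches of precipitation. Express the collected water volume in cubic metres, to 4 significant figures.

60.60 cubic metres

Depth: 7.98 in × 25.4 = 202.692 mm.
1 mm over 1 m² is 1 L, so volume = 202.692 × 299 = 60604.908 L = 60.60 m³.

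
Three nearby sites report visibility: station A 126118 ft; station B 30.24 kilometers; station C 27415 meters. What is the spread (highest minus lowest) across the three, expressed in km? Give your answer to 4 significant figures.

11.03 km

station A: 126118 ft = 38.4408 km.
station C: 27415 m = 27.4150 km.
Spread: 38.4408 − 27.4150 = 11.03 km.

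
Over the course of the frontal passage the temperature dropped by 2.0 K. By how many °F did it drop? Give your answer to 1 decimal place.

3.6 °F

Converting a difference, only the 9/5 scale factor applies: Δ°F = 2.0 × 1.8 = 3.6 °F.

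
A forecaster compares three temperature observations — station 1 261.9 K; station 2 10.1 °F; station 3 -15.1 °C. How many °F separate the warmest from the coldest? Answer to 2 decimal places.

6.93 °F

station 1: 261.9 K = -11.250 °C.
station 2: 10.1 °F = -12.167 °C.
Spread: (-11.250) − (-15.100) = 3.850 °C = 6.93 °F.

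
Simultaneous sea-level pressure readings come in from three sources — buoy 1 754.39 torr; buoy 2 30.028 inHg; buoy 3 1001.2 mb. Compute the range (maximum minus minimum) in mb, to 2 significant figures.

buoy 1: 754.39 mmHg = 1005.77 mb.
buoy 2: 30.028 inHg = 1016.86 mb.
Spread: 1016.86 − 1001.20 = 16 mb.

16 mb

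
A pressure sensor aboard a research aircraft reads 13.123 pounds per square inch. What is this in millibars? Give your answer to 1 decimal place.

904.8 mb

1 psi = 68.9476 mb, so 13.123 × 68.9476 = 904.8 mb.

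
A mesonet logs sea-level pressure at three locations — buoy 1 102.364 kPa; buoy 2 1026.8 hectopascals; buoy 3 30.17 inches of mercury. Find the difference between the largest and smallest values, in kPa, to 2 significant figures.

0.51 kPa

buoy 2: 1026.8 hPa = 102.6800 kPa.
buoy 3: 30.17 inHg = 102.1674 kPa.
Spread: 102.6800 − 102.1674 = 0.51 kPa.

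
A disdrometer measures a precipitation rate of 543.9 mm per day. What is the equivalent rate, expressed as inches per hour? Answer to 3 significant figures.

543.9 mm/day × 0.0393701 in/mm × 0.0416667 day/hour = 0.892 in/hour.

0.892 in/hour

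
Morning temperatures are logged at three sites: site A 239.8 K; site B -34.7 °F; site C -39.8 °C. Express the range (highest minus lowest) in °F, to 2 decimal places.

site A: 239.8 K = -33.350 °C.
site B: -34.7 °F = -37.056 °C.
Spread: (-33.350) − (-39.800) = 6.450 °C = 11.61 °F.

11.61 °F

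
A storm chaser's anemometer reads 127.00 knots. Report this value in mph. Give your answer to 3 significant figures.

146 mph

1 kt = 1.15078 mph, so 127.00 × 1.15078 = 146 mph.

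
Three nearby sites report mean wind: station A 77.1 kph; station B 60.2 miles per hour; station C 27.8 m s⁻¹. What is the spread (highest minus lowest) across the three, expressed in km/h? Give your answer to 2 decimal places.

22.98 km/h

station B: 60.2 mph = 96.8825 km/h.
station C: 27.8 m/s = 100.0800 km/h.
Spread: 100.0800 − 77.1000 = 22.98 km/h.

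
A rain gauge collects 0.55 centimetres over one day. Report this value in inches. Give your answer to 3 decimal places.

0.217 in

1 cm = 0.393701 in, so 0.55 × 0.393701 = 0.217 in.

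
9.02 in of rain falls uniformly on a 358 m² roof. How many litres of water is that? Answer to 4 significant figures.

82020 litres

Depth: 9.02 in × 25.4 = 229.108 mm.
1 mm over 1 m² is 1 L, so volume = 229.108 × 358 = 82020.664 L ≈ 82020 L.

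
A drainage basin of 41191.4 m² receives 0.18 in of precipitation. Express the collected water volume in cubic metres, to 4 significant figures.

188.3 cubic metres

Depth: 0.18 in × 25.4 = 4.572 mm.
1 mm over 1 m² is 1 L, so volume = 4.572 × 41191.4 = 188327.08 L = 188.3 m³.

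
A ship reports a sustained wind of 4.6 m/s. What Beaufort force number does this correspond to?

Beaufort force 3

4.6 m/s lies in the Beaufort 3 band (gentle breeze, 3.4–5.4 m/s).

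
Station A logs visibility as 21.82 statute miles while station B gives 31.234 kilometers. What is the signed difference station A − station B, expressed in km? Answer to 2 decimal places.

3.88 km

station A: 21.82 SM = 35.1159 km.
Difference: 35.1159 − 31.2340 = 3.88 km.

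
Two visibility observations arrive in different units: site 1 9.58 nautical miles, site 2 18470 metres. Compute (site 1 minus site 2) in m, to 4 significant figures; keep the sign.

site 1: 9.58 nmi = 17742.160 m.
Difference: 17742.160 − 18470.000 = -727.8 m.

-727.8 m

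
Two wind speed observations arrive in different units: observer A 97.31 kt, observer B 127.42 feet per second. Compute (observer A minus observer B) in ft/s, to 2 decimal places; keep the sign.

36.82 ft/s

observer A: 97.31 kt = 164.2408 ft/s.
Difference: 164.2408 − 127.4200 = 36.82 ft/s.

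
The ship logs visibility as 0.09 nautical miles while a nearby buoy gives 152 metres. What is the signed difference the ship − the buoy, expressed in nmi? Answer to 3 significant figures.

the buoy: 152 m = 0.0820734 nmi.
Difference: 0.0900000 − 0.0820734 = 0.00793 nmi.

0.00793 nmi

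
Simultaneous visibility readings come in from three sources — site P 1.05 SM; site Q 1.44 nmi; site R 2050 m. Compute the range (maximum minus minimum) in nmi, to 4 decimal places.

site P: 1.05 SM = 0.912425 nmi.
site R: 2050 m = 1.106911 nmi.
Spread: 1.440000 − 0.912425 = 0.5276 nmi.

0.5276 nmi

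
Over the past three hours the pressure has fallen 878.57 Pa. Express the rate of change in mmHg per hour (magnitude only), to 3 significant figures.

878.57 Pa / 3 h × 0.00750062 mmHg/Pa = 2.20 mmHg/h.

2.20 mmHg per hour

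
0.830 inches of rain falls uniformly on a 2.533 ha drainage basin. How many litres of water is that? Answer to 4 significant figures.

Depth: 0.830 in × 25.4 = 21.082 mm.
Area: 2.533 ha = 25330 m².
1 mm over 1 m² is 1 L, so volume = 21.082 × 25330 = 534007.06 L ≈ 534000 L.

534000 litres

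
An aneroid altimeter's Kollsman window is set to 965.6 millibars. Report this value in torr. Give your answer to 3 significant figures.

1 mb = 0.750062 mmHg, so 965.6 × 0.750062 = 724 mmHg.

724 mmHg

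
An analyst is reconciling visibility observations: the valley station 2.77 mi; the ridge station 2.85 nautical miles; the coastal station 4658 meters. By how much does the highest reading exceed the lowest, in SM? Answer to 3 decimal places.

the ridge station: 2.85 nmi = 3.27972 SM.
the coastal station: 4658 m = 2.89435 SM.
Spread: 3.27972 − 2.77000 = 0.510 SM.

0.510 SM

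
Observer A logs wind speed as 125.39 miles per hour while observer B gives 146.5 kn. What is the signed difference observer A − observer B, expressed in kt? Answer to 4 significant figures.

observer A: 125.39 mph = 108.9609 kt.
Difference: 108.9609 − 146.5000 = -37.54 kt.

-37.54 kt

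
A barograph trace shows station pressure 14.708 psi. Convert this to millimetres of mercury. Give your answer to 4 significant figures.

1 psi = 51.7149 mmHg, so 14.708 × 51.7149 = 760.6 mmHg.

760.6 mmHg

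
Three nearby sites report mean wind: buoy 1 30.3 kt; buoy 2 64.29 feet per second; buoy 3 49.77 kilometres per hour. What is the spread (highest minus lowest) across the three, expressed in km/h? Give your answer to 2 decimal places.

20.77 km/h

buoy 1: 30.3 kt = 56.1156 km/h.
buoy 2: 64.29 ft/s = 70.5441 km/h.
Spread: 70.5441 − 49.7700 = 20.77 km/h.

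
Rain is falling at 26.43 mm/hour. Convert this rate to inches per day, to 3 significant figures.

26.43 mm/hour × 0.0393701 in/mm × 24 hour/day = 25.0 in/day.

25.0 in/day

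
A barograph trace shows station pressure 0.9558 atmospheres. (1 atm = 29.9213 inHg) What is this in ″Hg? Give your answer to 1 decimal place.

1 atm = 29.9213 inHg, so 0.9558 × 29.9213 = 28.6 inHg.

28.6 inHg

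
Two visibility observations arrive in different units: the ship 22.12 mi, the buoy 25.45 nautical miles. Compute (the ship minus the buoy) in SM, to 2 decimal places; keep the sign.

the buoy: 25.45 nmi = 29.2873 SM.
Difference: 22.1200 − 29.2873 = -7.17 SM.

-7.17 SM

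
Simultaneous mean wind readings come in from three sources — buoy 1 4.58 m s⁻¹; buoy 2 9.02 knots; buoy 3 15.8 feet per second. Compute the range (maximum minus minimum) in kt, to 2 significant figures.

0.46 kt

buoy 1: 4.58 m/s = 8.9028 kt.
buoy 3: 15.8 ft/s = 9.3612 kt.
Spread: 9.3612 − 8.9028 = 0.46 kt.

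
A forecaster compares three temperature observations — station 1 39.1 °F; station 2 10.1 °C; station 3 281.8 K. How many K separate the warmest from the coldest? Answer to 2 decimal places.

station 1: 39.1 °F = 3.944 °C.
station 3: 281.8 K = 8.650 °C.
Spread: 10.100 − 3.944 = 6.156 °C.

6.16 K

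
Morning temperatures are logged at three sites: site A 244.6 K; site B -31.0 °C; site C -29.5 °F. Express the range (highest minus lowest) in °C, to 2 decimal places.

5.62 °C

site A: 244.6 K = -28.550 °C.
site C: -29.5 °F = -34.167 °C.
Spread: (-28.550) − (-34.167) = 5.617 °C.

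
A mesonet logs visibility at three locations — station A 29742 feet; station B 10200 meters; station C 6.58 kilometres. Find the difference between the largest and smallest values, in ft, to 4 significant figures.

station B: 10200 m = 33464.57 ft.
station C: 6.58 km = 21587.93 ft.
Spread: 33464.57 − 21587.93 = 11880 ft.

11880 ft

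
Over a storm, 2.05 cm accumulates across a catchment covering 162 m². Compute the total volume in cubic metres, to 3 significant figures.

3.32 cubic metres

Depth: 2.05 cm × 10 = 20.5 mm.
1 mm over 1 m² is 1 L, so volume = 20.5 × 162 = 3321 L = 3.32 m³.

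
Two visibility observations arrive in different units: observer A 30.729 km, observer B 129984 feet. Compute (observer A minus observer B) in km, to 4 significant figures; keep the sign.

-8.890 km

observer B: 129984 ft = 39.61912 km.
Difference: 30.72900 − 39.61912 = -8.890 km.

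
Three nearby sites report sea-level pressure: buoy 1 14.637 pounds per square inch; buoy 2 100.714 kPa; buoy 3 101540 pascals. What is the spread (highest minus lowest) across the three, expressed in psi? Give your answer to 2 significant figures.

buoy 2: 100.714 kPa = 14.6073 psi.
buoy 3: 101540 Pa = 14.7271 psi.
Spread: 14.7271 − 14.6073 = 0.12 psi.

0.12 psi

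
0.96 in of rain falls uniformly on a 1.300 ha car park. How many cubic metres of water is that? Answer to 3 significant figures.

Depth: 0.96 in × 25.4 = 24.384 mm.
Area: 1.300 ha = 13000 m².
1 mm over 1 m² is 1 L, so volume = 24.384 × 13000 = 316992 L = 317 m³.

317 cubic metres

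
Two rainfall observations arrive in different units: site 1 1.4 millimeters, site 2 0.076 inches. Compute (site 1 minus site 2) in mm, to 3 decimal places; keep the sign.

-0.530 mm

site 2: 0.076 in = 1.93040 mm.
Difference: 1.40000 − 1.93040 = -0.530 mm.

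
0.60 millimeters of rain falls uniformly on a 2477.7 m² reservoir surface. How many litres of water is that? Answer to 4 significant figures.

1 mm over 1 m² is 1 L, so volume = 0.6 × 2477.7 = 1486.62 L ≈ 1487 L.

1487 litres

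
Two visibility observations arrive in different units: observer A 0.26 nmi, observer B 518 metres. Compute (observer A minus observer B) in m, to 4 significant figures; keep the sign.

-36.48 m

observer A: 0.26 nmi = 481.5200 m.
Difference: 481.5200 − 518.0000 = -36.48 m.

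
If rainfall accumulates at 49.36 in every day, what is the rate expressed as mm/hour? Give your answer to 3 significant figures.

49.36 in/day × 25.4 mm/in × 0.0416667 day/hour = 52.2 mm/hour.

52.2 mm/hour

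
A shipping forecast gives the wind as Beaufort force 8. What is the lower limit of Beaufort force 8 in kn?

Beaufort 8 (gale) spans 34–40 knots.

34 kt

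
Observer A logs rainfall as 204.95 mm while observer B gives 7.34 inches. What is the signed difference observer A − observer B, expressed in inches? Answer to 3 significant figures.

0.729 in

observer A: 204.95 mm = 8.06890 in.
Difference: 8.06890 − 7.34000 = 0.729 in.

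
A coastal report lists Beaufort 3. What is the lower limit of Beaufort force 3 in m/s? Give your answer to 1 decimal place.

3.4 m/s

Beaufort 3 (gentle breeze) spans 3.4–5.4 m/s.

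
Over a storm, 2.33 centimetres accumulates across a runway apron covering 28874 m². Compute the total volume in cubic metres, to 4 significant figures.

Depth: 2.33 cm × 10 = 23.3 mm.
1 mm over 1 m² is 1 L, so volume = 23.3 × 28874 = 672764.2 L = 672.8 m³.

672.8 cubic metres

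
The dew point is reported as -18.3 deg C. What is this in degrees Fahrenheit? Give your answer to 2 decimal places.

-0.94 °F

°F = °C × 9/5 + 32 = -18.3 × 1.8 + 32 = -0.94 °F.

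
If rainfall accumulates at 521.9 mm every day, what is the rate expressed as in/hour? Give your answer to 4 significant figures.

521.9 mm/day × 0.0393701 in/mm × 0.0416667 day/hour = 0.8561 in/hour.

0.8561 in/hour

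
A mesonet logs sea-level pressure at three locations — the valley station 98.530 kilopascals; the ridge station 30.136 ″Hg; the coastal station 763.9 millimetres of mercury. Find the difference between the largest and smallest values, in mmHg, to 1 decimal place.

26.4 mmHg

the valley station: 98.530 kPa = 739.036 mmHg.
the ridge station: 30.136 inHg = 765.454 mmHg.
Spread: 765.454 − 739.036 = 26.4 mmHg.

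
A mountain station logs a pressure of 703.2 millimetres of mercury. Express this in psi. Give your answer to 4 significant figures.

1 mmHg = 0.0193368 psi, so 703.2 × 0.0193368 = 13.60 psi.

13.60 psi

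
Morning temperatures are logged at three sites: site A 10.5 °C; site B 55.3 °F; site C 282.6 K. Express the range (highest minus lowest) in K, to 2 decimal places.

3.49 K

site B: 55.3 °F = 12.944 °C.
site C: 282.6 K = 9.450 °C.
Spread: 12.944 − 9.450 = 3.494 °C.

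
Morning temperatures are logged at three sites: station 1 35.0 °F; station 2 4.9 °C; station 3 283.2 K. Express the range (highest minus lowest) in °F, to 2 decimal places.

15.09 °F

station 1: 35.0 °F = 1.667 °C.
station 3: 283.2 K = 10.050 °C.
Spread: 10.050 − 1.667 = 8.383 °C = 15.09 °F.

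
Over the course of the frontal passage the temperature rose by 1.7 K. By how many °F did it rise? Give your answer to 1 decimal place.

A change of 1 °C equals a change of 1.8 °F: Δ°F = 1.7 × 1.8 = 3.1 °F.

3.1 °F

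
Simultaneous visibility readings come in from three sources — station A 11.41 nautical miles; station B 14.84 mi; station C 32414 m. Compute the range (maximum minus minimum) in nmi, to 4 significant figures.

6.092 nmi

station B: 14.84 SM = 12.89561 nmi.
station C: 32414 m = 17.50216 nmi.
Spread: 17.50216 − 11.41000 = 6.092 nmi.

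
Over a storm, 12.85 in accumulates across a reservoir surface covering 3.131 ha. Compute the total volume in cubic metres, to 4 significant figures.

Depth: 12.85 in × 25.4 = 326.39 mm.
Area: 3.131 ha = 31310 m².
1 mm over 1 m² is 1 L, so volume = 326.39 × 31310 = 10219271 L = 10220 m³.

10220 cubic metres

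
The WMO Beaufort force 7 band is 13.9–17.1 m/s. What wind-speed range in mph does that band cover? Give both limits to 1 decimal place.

13.9–17.1 m/s × 2.237 = 31.1–38.3 mph.

31.1 to 38.3 mph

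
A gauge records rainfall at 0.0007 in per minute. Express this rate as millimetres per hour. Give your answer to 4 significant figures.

0.0007 in/minute × 25.4 mm/in × 60 minute/hour = 1.067 mm/hour.

1.067 mm/hour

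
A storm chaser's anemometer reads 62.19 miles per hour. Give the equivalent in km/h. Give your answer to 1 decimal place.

100.1 km/h

1 mph = 1.60934 km/h, so 62.19 × 1.60934 = 100.1 km/h.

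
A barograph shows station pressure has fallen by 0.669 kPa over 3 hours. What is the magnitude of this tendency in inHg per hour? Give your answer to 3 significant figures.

0.0659 inHg per hour

0.669 kPa / 3 h × 0.2953 inHg/kPa = 0.0659 inHg/h.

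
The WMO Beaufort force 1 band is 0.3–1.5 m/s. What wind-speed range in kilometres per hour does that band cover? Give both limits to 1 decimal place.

1.1 to 5.4 km/h

0.3–1.5 m/s × 3.6 = 1.1–5.4 km/h.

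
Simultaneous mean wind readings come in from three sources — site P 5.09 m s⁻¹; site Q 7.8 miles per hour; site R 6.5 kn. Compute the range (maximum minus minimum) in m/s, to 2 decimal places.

1.75 m/s

site Q: 7.8 mph = 3.4869 m/s.
site R: 6.5 kt = 3.3439 m/s.
Spread: 5.0900 − 3.3439 = 1.75 m/s.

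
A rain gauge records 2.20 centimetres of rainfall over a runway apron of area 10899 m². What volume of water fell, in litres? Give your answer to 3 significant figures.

240000 litres

Depth: 2.20 cm × 10 = 22 mm.
1 mm over 1 m² is 1 L, so volume = 22 × 10899 = 239778 L ≈ 240000 L.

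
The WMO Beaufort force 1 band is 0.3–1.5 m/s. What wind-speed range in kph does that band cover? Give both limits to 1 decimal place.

1.1 to 5.4 km/h

0.3–1.5 m/s × 3.6 = 1.1–5.4 km/h.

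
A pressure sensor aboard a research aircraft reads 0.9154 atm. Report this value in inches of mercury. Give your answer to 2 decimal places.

27.39 inHg

1 atm = 29.9213 inHg, so 0.9154 × 29.9213 = 27.39 inHg.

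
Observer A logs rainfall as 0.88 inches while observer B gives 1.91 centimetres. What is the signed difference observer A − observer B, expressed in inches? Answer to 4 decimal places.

observer B: 1.91 cm = 0.751969 in.
Difference: 0.880000 − 0.751969 = 0.1280 in.

0.1280 in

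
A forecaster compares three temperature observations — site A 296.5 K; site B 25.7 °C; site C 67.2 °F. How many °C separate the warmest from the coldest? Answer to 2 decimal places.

6.14 °C

site A: 296.5 K = 23.350 °C.
site C: 67.2 °F = 19.556 °C.
Spread: 25.700 − 19.556 = 6.144 °C.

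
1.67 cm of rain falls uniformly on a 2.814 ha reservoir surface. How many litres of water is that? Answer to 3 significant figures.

Depth: 1.67 cm × 10 = 16.7 mm.
Area: 2.814 ha = 28140 m².
1 mm over 1 m² is 1 L, so volume = 16.7 × 28140 = 469938 L ≈ 470000 L.

470000 litres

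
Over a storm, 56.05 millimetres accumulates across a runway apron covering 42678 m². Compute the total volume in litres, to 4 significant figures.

2392000 litres

1 mm over 1 m² is 1 L, so volume = 56.05 × 42678 = 2392101.9 L ≈ 2392000 L.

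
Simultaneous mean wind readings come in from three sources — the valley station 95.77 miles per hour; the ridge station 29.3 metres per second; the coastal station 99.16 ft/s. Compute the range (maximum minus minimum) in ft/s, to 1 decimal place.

the valley station: 95.77 mph = 140.463 ft/s.
the ridge station: 29.3 m/s = 96.129 ft/s.
Spread: 140.463 − 96.129 = 44.3 ft/s.

44.3 ft/s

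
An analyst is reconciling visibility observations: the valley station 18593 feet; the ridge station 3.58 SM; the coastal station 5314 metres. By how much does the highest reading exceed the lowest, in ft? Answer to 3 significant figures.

the ridge station: 3.58 SM = 18902.40 ft.
the coastal station: 5314 m = 17434.38 ft.
Spread: 18902.40 − 17434.38 = 1470 ft.

1470 ft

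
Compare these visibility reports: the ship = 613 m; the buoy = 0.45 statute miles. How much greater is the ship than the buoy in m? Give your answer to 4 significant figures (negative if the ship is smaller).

-111.2 m

the buoy: 0.45 SM = 724.205 m.
Difference: 613.000 − 724.205 = -111.2 m.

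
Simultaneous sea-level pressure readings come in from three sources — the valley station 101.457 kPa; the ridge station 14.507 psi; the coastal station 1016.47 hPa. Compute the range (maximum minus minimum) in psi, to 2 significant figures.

0.24 psi

the valley station: 101.457 kPa = 14.7151 psi.
the coastal station: 1016.47 hPa = 14.7427 psi.
Spread: 14.7427 − 14.5070 = 0.24 psi.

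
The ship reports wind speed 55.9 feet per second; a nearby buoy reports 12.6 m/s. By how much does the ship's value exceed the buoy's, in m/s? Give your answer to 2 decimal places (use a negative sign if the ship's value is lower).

the ship: 55.9 ft/s = 17.0383 m/s.
Difference: 17.0383 − 12.6000 = 4.44 m/s.

4.44 m/s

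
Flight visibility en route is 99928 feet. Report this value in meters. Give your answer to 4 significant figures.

1 ft = 0.3048 m, so 99928 × 0.3048 = 30460 m.

30460 m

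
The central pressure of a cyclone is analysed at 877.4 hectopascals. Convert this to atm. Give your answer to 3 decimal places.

1 hPa = 0.000986923 atm, so 877.4 × 0.000986923 = 0.866 atm.

0.866 atm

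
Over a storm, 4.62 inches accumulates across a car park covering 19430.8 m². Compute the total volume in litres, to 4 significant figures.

2280000 litres

Depth: 4.62 in × 25.4 = 117.348 mm.
1 mm over 1 m² is 1 L, so volume = 117.348 × 19430.8 = 2280165.5 L ≈ 2280000 L.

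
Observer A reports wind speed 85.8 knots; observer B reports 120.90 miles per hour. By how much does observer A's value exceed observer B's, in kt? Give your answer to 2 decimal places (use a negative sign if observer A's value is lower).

-19.26 kt

observer B: 120.90 mph = 105.0592 kt.
Difference: 85.8000 − 105.0592 = -19.26 kt.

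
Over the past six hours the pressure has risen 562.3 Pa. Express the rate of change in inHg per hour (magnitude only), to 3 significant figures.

562.3 Pa / 6 h × 0.0002953 inHg/Pa = 0.0277 inHg/h.

0.0277 inHg per hour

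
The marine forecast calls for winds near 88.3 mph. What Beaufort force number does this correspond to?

Beaufort force 12

88.3 mph = 39.5 m/s, which is Beaufort 12 (hurricane force, ≥32.7 m/s).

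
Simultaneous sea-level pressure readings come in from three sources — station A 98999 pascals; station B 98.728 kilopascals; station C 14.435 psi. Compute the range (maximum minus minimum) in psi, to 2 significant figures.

0.12 psi

station A: 98999 Pa = 14.3586 psi.
station B: 98.728 kPa = 14.3193 psi.
Spread: 14.4350 − 14.3193 = 0.12 psi.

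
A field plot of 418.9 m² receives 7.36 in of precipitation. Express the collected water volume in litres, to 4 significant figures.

Depth: 7.36 in × 25.4 = 186.944 mm.
1 mm over 1 m² is 1 L, so volume = 186.944 × 418.9 = 78310.842 L ≈ 78310 L.

78310 litres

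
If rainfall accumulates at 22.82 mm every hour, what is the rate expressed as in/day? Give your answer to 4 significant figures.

21.56 in/day

22.82 mm/hour × 0.0393701 in/mm × 24 hour/day = 21.56 in/day.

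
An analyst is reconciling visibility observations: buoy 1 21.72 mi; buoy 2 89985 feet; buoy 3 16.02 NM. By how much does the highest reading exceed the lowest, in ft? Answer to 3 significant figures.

buoy 1: 21.72 SM = 114681.60 ft.
buoy 3: 16.02 nmi = 97339.37 ft.
Spread: 114681.60 − 89985.00 = 24700 ft.

24700 ft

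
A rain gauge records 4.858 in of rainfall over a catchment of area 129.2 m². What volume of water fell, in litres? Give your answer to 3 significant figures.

Depth: 4.858 in × 25.4 = 123.3932 mm.
1 mm over 1 m² is 1 L, so volume = 123.3932 × 129.2 = 15942.401 L ≈ 15900 L.

15900 litres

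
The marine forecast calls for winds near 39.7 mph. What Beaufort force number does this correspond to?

Beaufort force 8

39.7 mph = 17.7 m/s, which is Beaufort 8 (gale, 17.2–20.7 m/s).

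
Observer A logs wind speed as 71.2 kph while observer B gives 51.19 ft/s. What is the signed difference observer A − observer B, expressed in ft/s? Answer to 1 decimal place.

observer A: 71.2 km/h = 64.888 ft/s.
Difference: 64.888 − 51.190 = 13.7 ft/s.

13.7 ft/s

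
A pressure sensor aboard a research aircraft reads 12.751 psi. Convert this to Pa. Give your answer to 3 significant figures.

1 psi = 6894.76 Pa, so 12.751 × 6894.76 = 87900 Pa.

87900 Pa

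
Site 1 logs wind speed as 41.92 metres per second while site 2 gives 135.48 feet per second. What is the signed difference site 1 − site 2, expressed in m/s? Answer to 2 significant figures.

0.63 m/s

site 2: 135.48 ft/s = 41.2943 m/s.
Difference: 41.9200 − 41.2943 = 0.63 m/s.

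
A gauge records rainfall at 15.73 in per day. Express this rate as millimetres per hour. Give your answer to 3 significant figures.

16.6 mm/hour

15.73 in/day × 25.4 mm/in × 0.0416667 day/hour = 16.6 mm/hour.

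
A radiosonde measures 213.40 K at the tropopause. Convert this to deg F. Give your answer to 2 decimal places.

-75.55 °F

First to °C: -59.75 °C.
Then to °F: -75.55 °F.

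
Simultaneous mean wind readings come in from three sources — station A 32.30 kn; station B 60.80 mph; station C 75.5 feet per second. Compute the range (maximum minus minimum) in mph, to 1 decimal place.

station A: 32.30 kt = 37.170 mph.
station C: 75.5 ft/s = 51.477 mph.
Spread: 60.800 − 37.170 = 23.6 mph.

23.6 mph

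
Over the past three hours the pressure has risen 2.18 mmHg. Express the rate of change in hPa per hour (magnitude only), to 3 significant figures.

2.18 mmHg / 3 h × 1.33322 hPa/mmHg = 0.969 hPa/h.

0.969 hPa per hour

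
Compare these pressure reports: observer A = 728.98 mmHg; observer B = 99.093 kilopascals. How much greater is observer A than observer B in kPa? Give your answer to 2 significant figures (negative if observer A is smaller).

observer A: 728.98 mmHg = 97.189 kPa.
Difference: 97.189 − 99.093 = -1.9 kPa.

-1.9 kPa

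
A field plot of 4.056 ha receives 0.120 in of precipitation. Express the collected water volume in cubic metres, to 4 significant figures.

123.6 cubic metres

Depth: 0.120 in × 25.4 = 3.048 mm.
Area: 4.056 ha = 40560 m².
1 mm over 1 m² is 1 L, so volume = 3.048 × 40560 = 123626.88 L = 123.6 m³.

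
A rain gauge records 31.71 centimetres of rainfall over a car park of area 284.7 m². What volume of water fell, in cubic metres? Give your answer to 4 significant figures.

90.28 cubic metres

Depth: 31.71 cm × 10 = 317.1 mm.
1 mm over 1 m² is 1 L, so volume = 317.1 × 284.7 = 90278.37 L = 90.28 m³.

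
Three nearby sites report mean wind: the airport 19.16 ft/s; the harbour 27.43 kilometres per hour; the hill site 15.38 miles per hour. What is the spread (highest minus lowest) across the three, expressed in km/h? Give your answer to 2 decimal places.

6.41 km/h

the airport: 19.16 ft/s = 21.0239 km/h.
the hill site: 15.38 mph = 24.7517 km/h.
Spread: 27.4300 − 21.0239 = 6.41 km/h.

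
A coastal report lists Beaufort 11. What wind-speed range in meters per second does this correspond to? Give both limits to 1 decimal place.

28.5 to 32.6 m/s

Beaufort 11 (violent storm) spans 28.5–32.6 m/s.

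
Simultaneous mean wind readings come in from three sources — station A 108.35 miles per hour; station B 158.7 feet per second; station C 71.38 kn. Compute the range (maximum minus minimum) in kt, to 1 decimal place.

station A: 108.35 mph = 94.154 kt.
station B: 158.7 ft/s = 94.027 kt.
Spread: 94.154 − 71.380 = 22.8 kt.

22.8 kt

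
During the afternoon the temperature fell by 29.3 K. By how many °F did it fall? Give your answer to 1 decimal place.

52.7 °F

For a temperature change the 32° offset cancels: Δ°F = 29.3 × 1.8 = 52.7 °F.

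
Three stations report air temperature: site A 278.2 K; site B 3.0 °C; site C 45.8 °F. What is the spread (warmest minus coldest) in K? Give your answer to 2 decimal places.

4.67 K

site A: 278.2 K = 5.050 °C.
site C: 45.8 °F = 7.667 °C.
Spread: 7.667 − 3.000 = 4.667 °C.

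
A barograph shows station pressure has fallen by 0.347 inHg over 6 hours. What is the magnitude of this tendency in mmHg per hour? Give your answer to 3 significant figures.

0.347 inHg / 6 h × 25.4 mmHg/inHg = 1.47 mmHg/h.

1.47 mmHg per hour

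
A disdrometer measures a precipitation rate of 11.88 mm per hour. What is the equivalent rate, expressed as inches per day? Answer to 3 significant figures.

11.2 in/day

11.88 mm/hour × 0.0393701 in/mm × 24 hour/day = 11.2 in/day.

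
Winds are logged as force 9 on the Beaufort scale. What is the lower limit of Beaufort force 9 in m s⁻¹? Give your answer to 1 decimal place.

Beaufort 9 (strong gale) spans 20.8–24.4 m/s.

20.8 m/s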